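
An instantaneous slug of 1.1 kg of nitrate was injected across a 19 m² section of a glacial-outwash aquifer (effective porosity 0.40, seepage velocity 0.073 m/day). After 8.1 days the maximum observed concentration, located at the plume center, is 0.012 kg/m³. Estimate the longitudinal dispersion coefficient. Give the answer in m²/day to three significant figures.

At the plume center C_max = M/(n_e·A·√(4πDt)), so D = M²/(4πt·(n_e·A·C_max)²).
n_e·A·C_max = 0.40 × 19 × 0.012 = 0.09120 kg/m.
D = 1.1²/(4π × 8.1 × 0.09120²) = 1.43 m²/day.

1.43 m²/day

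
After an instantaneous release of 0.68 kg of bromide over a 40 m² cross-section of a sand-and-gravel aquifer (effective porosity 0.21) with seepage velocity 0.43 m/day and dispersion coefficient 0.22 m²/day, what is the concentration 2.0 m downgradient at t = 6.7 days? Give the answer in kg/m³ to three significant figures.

0.0165 kg/m³

For an instantaneous plane source, C(x,t) = M/(n_e·A·√(4πDt)) · exp(−(x−vt)²/(4Dt)), with n_e·A the pore (flow) area.
Plume center vt = 0.43 × 6.7 = 2.881 m, so the well at 2.0 m is 0.881 m upgradient of the peak.
√(4πDt) = 4.304 m, giving peak height M/(n_e·A·√(4πDt)) = 0.68/(0.21 × 40 × 4.304) = 0.01881 kg/m³.
(x−vt)²/(4Dt) = (-0.881)²/(4 × 0.22 × 6.7) = 0.1316; exp(−0.1316) = 0.8767.
C = 0.01881 × 0.8767 = 0.0165 kg/m³.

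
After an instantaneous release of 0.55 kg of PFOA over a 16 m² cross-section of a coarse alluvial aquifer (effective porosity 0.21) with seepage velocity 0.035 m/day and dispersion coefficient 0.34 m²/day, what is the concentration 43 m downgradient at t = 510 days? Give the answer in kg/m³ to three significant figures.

For an instantaneous plane source, C(x,t) = M/(n_e·A·√(4πDt)) · exp(−(x−vt)²/(4Dt)), with n_e·A the pore (flow) area.
Plume center vt = 0.035 × 510 = 17.85 m, so the well at 43 m is 25.15 m downgradient of the peak.
√(4πDt) = 46.68 m, giving peak height M/(n_e·A·√(4πDt)) = 0.55/(0.21 × 16 × 46.68) = 0.003507 kg/m³.
(x−vt)²/(4Dt) = (25.15)²/(4 × 0.34 × 510) = 0.9119; exp(−0.9119) = 0.4018.
C = 0.003507 × 0.4018 = 0.00141 kg/m³.

0.00141 kg/m³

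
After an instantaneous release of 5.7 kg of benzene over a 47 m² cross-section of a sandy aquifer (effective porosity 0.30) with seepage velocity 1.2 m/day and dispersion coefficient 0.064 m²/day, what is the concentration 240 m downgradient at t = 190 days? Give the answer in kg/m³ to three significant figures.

0.00169 kg/m³

For an instantaneous plane source, C(x,t) = M/(n_e·A·√(4πDt)) · exp(−(x−vt)²/(4Dt)), with n_e·A the pore (flow) area.
Plume center vt = 1.2 × 190 = 228 m, so the well at 240 m is 12 m downgradient of the peak.
√(4πDt) = 12.36 m, giving peak height M/(n_e·A·√(4πDt)) = 5.7/(0.30 × 47 × 12.36) = 0.03271 kg/m³.
(x−vt)²/(4Dt) = (12)²/(4 × 0.064 × 190) = 2.961; exp(−2.961) = 0.05177.
C = 0.03271 × 0.05177 = 0.00169 kg/m³.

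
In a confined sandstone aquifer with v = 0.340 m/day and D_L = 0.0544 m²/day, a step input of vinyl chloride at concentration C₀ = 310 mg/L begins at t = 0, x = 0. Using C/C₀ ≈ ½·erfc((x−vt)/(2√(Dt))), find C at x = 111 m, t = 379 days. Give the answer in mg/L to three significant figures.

309 mg/L

For a continuous step input, C/C₀ ≈ ½·erfc((x−vt)/(2√(Dt))).
vt = 0.340 × 379 = 128.86 m and 2√(Dt) = 2√(0.0544 × 379) = 9.081 m.
Argument (x−vt)/(2√(Dt)) = (111 − 128.86)/9.081 = -1.967; ½·erfc(-1.967) = 0.9973.
C = 310 × 0.9973 = 309 mg/L.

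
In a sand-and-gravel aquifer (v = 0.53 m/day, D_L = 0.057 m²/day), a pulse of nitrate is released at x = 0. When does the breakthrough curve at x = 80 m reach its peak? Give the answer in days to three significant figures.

For the 1D instantaneous-source solution, setting ∂C/∂t = 0 at fixed x gives v²t² + 2Dt − x² = 0, so t = (√(D² + v²x²) − D)/v².
√(D² + v²x²) = √(0.057² + 0.53² × 80²) = 42.40; v² = 0.2809.
t = (42.40 − 0.057)/0.2809 = 151 days (vs. the pure-advection estimate x/v = 151 d).

151 days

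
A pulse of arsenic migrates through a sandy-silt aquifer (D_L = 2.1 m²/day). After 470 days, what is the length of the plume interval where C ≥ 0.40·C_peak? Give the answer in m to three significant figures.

120 m

The plume is Gaussian with σ = √(2Dt) = √(2 × 2.1 × 470) = 44.43 m.
C/C_peak = exp(−Δx²/(2σ²)) = 0.40 ⇒ Δx = σ·√(−2 ln 0.40) = 44.43 × 1.354 = 60.16 m.
Width = 2Δx = 120 m.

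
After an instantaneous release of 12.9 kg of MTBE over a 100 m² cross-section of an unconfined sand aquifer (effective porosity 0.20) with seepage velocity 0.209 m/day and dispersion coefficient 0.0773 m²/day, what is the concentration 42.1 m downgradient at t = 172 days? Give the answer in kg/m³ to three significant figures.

0.0245 kg/m³

For an instantaneous plane source, C(x,t) = M/(n_e·A·√(4πDt)) · exp(−(x−vt)²/(4Dt)), with n_e·A the pore (flow) area.
Plume center vt = 0.209 × 172 = 35.948 m, so the well at 42.1 m is 6.152 m downgradient of the peak.
√(4πDt) = 12.93 m, giving peak height M/(n_e·A·√(4πDt)) = 12.9/(0.20 × 100 × 12.93) = 0.04988 kg/m³.
(x−vt)²/(4Dt) = (6.152)²/(4 × 0.0773 × 172) = 0.7116; exp(−0.7116) = 0.4909.
C = 0.04988 × 0.4909 = 0.0245 kg/m³.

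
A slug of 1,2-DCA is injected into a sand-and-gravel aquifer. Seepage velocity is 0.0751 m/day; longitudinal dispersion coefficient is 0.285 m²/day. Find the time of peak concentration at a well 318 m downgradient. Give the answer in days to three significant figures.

For the 1D instantaneous-source solution, setting ∂C/∂t = 0 at fixed x gives v²t² + 2Dt − x² = 0, so t = (√(D² + v²x²) − D)/v².
√(D² + v²x²) = √(0.285² + 0.0751² × 318²) = 23.88; v² = 0.00564001.
t = (23.88 − 0.285)/0.00564001 = 4180 days (vs. the pure-advection estimate x/v = 4230 d).

4180 days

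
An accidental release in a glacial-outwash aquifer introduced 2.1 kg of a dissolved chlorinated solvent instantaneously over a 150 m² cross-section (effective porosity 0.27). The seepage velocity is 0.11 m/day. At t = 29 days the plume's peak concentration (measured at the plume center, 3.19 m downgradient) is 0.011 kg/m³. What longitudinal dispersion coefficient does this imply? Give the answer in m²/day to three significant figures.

0.0610 m²/day

At the plume center C_max = M/(n_e·A·√(4πDt)), so D = M²/(4πt·(n_e·A·C_max)²).
n_e·A·C_max = 0.27 × 150 × 0.011 = 0.4455 kg/m.
D = 2.1²/(4π × 29 × 0.4455²) = 0.0610 m²/day.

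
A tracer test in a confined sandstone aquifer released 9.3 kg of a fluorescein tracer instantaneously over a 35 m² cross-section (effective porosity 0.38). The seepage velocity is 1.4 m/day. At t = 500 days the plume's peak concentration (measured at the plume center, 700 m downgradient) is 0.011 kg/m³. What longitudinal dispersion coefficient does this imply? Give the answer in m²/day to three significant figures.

At the plume center C_max = M/(n_e·A·√(4πDt)), so D = M²/(4πt·(n_e·A·C_max)²).
n_e·A·C_max = 0.38 × 35 × 0.011 = 0.1463 kg/m.
D = 9.3²/(4π × 500 × 0.1463²) = 0.643 m²/day.

0.643 m²/day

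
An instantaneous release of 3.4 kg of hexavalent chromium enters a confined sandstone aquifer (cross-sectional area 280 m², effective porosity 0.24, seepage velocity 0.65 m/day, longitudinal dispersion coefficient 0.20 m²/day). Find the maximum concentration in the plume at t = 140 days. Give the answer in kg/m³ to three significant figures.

0.00270 kg/m³

The peak of an instantaneous 1D plume sits at x = vt; there the Gaussian factor is 1 and C_max = M/(n_e·A·√(4πDt)), where n_e·A is the pore area the mass is dissolved in.
√(4πDt) = √(4π × 0.20 × 140) = 18.76 m, so C_max = 3.4/(0.24 × 280 × 18.76) = 0.00270 kg/m³.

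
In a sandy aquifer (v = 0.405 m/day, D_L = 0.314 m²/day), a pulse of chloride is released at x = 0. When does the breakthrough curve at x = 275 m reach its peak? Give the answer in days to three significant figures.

677 days

For the 1D instantaneous-source solution, setting ∂C/∂t = 0 at fixed x gives v²t² + 2Dt − x² = 0, so t = (√(D² + v²x²) − D)/v².
√(D² + v²x²) = √(0.314² + 0.405² × 275²) = 111.4; v² = 0.164025.
t = (111.4 − 0.314)/0.164025 = 677 days (vs. the pure-advection estimate x/v = 679 d).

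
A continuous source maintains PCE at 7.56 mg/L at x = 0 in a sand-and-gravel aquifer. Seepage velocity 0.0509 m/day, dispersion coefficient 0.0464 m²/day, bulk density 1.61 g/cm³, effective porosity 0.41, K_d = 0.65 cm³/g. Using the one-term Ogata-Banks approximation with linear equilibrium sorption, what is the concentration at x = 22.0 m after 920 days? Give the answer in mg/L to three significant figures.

Retardation factor R = 1 + ρ_b·K_d/n = 1 + 1.61 × 0.65/0.41 = 3.552.
Sorption retards both mechanisms: v_R = v/R = 0.01433 m/day, D_R = D/R = 0.01306 m²/day.
v_R·t = 0.01433 × 920 = 13.1836 m; 2√(D_R t) = 6.933 m; argument = (22.0 − 13.1836)/6.933 = 1.272.
C = C₀ × ½·erfc(1.272) = 7.56 × 0.03602 = 0.272 mg/L.

0.272 mg/L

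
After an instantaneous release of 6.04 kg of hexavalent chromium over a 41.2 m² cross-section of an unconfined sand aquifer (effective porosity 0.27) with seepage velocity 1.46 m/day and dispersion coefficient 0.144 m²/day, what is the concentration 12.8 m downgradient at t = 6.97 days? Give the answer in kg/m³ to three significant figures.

0.0275 kg/m³

For an instantaneous plane source, C(x,t) = M/(n_e·A·√(4πDt)) · exp(−(x−vt)²/(4Dt)), with n_e·A the pore (flow) area.
Plume center vt = 1.46 × 6.97 = 10.1762 m, so the well at 12.8 m is 2.6238 m downgradient of the peak.
√(4πDt) = 3.551 m, giving peak height M/(n_e·A·√(4πDt)) = 6.04/(0.27 × 41.2 × 3.551) = 0.1529 kg/m³.
(x−vt)²/(4Dt) = (2.6238)²/(4 × 0.144 × 6.97) = 1.715; exp(−1.715) = 0.1800.
C = 0.1529 × 0.1800 = 0.0275 kg/m³.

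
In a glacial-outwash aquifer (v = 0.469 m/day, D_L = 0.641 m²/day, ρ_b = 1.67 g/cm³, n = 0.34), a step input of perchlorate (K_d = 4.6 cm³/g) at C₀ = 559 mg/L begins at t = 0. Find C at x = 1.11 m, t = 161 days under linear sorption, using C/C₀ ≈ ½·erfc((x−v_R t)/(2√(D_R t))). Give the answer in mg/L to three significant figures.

425 mg/L

Retardation factor R = 1 + ρ_b·K_d/n = 1 + 1.67 × 4.6/0.34 = 23.59.
Sorption retards both mechanisms: v_R = v/R = 0.01988 m/day, D_R = D/R = 0.02717 m²/day.
v_R·t = 0.01988 × 161 = 3.20068 m; 2√(D_R t) = 4.183 m; argument = (1.11 − 3.20068)/4.183 = -0.4998.
C = C₀ × ½·erfc(-0.4998) = 559 × 0.7602 = 425 mg/L.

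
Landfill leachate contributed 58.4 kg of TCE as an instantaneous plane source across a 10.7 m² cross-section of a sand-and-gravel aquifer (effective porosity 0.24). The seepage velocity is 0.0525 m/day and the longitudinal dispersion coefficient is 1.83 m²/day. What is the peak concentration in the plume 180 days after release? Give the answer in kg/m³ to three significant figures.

0.353 kg/m³

The peak of an instantaneous 1D plume sits at x = vt; there the Gaussian factor is 1 and C_max = M/(n_e·A·√(4πDt)), where n_e·A is the pore area the mass is dissolved in.
√(4πDt) = √(4π × 1.83 × 180) = 64.34 m, so C_max = 58.4/(0.24 × 10.7 × 64.34) = 0.353 kg/m³.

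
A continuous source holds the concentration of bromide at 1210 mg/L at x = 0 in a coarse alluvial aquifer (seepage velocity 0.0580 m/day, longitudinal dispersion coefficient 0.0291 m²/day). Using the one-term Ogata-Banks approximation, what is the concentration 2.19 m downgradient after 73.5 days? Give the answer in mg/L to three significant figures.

1020 mg/L

For a continuous step input, C/C₀ ≈ ½·erfc((x−vt)/(2√(Dt))).
vt = 0.0580 × 73.5 = 4.263 m and 2√(Dt) = 2√(0.0291 × 73.5) = 2.925 m.
Argument (x−vt)/(2√(Dt)) = (2.19 − 4.263)/2.925 = -0.7087; ½·erfc(-0.7087) = 0.8419.
C = 1210 × 0.8419 = 1020 mg/L.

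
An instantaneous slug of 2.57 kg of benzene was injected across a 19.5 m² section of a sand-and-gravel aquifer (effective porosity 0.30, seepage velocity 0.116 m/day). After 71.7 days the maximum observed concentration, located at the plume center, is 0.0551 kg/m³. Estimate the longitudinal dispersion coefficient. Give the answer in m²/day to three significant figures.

At the plume center C_max = M/(n_e·A·√(4πDt)), so D = M²/(4πt·(n_e·A·C_max)²).
n_e·A·C_max = 0.30 × 19.5 × 0.0551 = 0.3223 kg/m.
D = 2.57²/(4π × 71.7 × 0.3223²) = 0.0706 m²/day.

0.0706 m²/day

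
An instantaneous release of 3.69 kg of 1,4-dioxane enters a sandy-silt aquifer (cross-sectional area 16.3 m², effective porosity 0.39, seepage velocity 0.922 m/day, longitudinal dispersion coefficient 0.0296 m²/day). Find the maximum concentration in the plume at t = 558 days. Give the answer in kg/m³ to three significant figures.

The peak of an instantaneous 1D plume sits at x = vt; there the Gaussian factor is 1 and C_max = M/(n_e·A·√(4πDt)), where n_e·A is the pore area the mass is dissolved in.
√(4πDt) = √(4π × 0.0296 × 558) = 14.41 m, so C_max = 3.69/(0.39 × 16.3 × 14.41) = 0.0403 kg/m³.

0.0403 kg/m³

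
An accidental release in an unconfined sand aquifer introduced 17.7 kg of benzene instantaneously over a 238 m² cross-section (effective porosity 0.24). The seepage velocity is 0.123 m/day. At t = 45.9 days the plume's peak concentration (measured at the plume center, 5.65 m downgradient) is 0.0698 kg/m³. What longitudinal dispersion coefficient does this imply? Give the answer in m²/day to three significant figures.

At the plume center C_max = M/(n_e·A·√(4πDt)), so D = M²/(4πt·(n_e·A·C_max)²).
n_e·A·C_max = 0.24 × 238 × 0.0698 = 3.987 kg/m.
D = 17.7²/(4π × 45.9 × 3.987²) = 0.0342 m²/day.

0.0342 m²/day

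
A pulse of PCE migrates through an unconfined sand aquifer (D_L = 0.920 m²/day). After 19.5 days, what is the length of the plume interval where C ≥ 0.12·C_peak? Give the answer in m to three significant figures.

24.7 m

The plume is Gaussian with σ = √(2Dt) = √(2 × 0.920 × 19.5) = 5.990 m.
C/C_peak = exp(−Δx²/(2σ²)) = 0.12 ⇒ Δx = σ·√(−2 ln 0.12) = 5.990 × 2.059 = 12.33 m.
Width = 2Δx = 24.7 m.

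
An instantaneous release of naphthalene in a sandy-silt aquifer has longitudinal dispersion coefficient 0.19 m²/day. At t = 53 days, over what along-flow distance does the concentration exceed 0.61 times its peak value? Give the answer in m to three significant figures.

The plume is Gaussian with σ = √(2Dt) = √(2 × 0.19 × 53) = 4.488 m.
C/C_peak = exp(−Δx²/(2σ²)) = 0.61 ⇒ Δx = σ·√(−2 ln 0.61) = 4.488 × 0.9943 = 4.462 m.
Width = 2Δx = 8.92 m.

8.92 m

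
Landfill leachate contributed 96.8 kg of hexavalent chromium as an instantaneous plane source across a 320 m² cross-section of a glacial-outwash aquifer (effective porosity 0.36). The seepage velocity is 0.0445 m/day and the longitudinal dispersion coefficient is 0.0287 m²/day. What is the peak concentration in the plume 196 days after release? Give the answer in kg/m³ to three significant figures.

0.0999 kg/m³

The peak of an instantaneous 1D plume sits at x = vt; there the Gaussian factor is 1 and C_max = M/(n_e·A·√(4πDt)), where n_e·A is the pore area the mass is dissolved in.
√(4πDt) = √(4π × 0.0287 × 196) = 8.408 m, so C_max = 96.8/(0.36 × 320 × 8.408) = 0.0999 kg/m³.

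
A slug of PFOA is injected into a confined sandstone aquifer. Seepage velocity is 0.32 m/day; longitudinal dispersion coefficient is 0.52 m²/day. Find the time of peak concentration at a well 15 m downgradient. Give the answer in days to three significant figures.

42.1 days

For the 1D instantaneous-source solution, setting ∂C/∂t = 0 at fixed x gives v²t² + 2Dt − x² = 0, so t = (√(D² + v²x²) − D)/v².
√(D² + v²x²) = √(0.52² + 0.32² × 15²) = 4.828; v² = 0.1024.
t = (4.828 − 0.52)/0.1024 = 42.1 days (vs. the pure-advection estimate x/v = 46.9 d).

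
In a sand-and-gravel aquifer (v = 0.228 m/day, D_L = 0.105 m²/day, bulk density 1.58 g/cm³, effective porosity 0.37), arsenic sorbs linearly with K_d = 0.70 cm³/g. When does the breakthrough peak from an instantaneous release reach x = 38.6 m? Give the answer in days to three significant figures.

667 days

Retardation factor R = 1 + ρ_b·K_d/n = 1 + 1.58 × 0.70/0.37 = 3.989.
Sorption retards both mechanisms: v_R = v/R = 0.05716 m/day, D_R = D/R = 0.02632 m²/day.
Peak time from v_R²t² + 2D_R t − x² = 0: t = (√(D_R² + v_R²x²) − D_R)/v_R².
√(D_R² + v_R²x²) = √(0.02632² + 0.05716² × 38.6²) = 2.207; v_R² = 0.003267.
t = (2.207 − 0.02632)/0.003267 = 667 days.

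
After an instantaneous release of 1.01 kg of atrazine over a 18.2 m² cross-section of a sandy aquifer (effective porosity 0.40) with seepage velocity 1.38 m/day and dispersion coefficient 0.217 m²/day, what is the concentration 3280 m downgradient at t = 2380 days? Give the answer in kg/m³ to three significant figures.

0.00171 kg/m³

For an instantaneous plane source, C(x,t) = M/(n_e·A·√(4πDt)) · exp(−(x−vt)²/(4Dt)), with n_e·A the pore (flow) area.
Plume center vt = 1.38 × 2380 = 3284.4 m, so the well at 3280 m is 4.4 m upgradient of the peak.
√(4πDt) = 80.56 m, giving peak height M/(n_e·A·√(4πDt)) = 1.01/(0.40 × 18.2 × 80.56) = 0.001722 kg/m³.
(x−vt)²/(4Dt) = (-4.4)²/(4 × 0.217 × 2380) = 0.009371; exp(−0.009371) = 0.9907.
C = 0.001722 × 0.9907 = 0.00171 kg/m³.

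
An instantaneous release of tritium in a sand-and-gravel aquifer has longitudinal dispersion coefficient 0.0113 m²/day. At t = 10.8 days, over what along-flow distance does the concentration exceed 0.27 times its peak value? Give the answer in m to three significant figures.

1.60 m

The plume is Gaussian with σ = √(2Dt) = √(2 × 0.0113 × 10.8) = 0.4940 m.
C/C_peak = exp(−Δx²/(2σ²)) = 0.27 ⇒ Δx = σ·√(−2 ln 0.27) = 0.4940 × 1.618 = 0.7993 m.
Width = 2Δx = 1.60 m.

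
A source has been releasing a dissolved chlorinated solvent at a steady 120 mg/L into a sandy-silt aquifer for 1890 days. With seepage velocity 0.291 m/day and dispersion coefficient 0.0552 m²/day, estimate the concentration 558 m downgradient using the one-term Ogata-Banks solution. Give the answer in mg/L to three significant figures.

34.8 mg/L

For a continuous step input, C/C₀ ≈ ½·erfc((x−vt)/(2√(Dt))).
vt = 0.291 × 1890 = 549.99 m and 2√(Dt) = 2√(0.0552 × 1890) = 20.43 m.
Argument (x−vt)/(2√(Dt)) = (558 − 549.99)/20.43 = 0.3921; ½·erfc(0.3921) = 0.2896.
C = 120 × 0.2896 = 34.8 mg/L.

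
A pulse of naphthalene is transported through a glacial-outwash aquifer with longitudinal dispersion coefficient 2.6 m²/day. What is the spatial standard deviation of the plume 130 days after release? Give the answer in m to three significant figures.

26.0 m

Dispersive spreading gives a Gaussian with σ² = 2Dt; advection only shifts the center.
σ = √(2 × 2.6 × 130) = 26.0 m.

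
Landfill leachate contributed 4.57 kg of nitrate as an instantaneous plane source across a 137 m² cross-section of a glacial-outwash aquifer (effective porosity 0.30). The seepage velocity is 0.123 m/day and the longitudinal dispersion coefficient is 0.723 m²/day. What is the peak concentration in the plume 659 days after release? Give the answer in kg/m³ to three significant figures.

0.00144 kg/m³

The peak of an instantaneous 1D plume sits at x = vt; there the Gaussian factor is 1 and C_max = M/(n_e·A·√(4πDt)), where n_e·A is the pore area the mass is dissolved in.
√(4πDt) = √(4π × 0.723 × 659) = 77.38 m, so C_max = 4.57/(0.30 × 137 × 77.38) = 0.00144 kg/m³.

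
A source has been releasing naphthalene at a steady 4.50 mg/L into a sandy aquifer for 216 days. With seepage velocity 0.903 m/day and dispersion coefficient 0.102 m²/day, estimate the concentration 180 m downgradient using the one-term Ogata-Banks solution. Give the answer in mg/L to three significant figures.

For a continuous step input, C/C₀ ≈ ½·erfc((x−vt)/(2√(Dt))).
vt = 0.903 × 216 = 195.048 m and 2√(Dt) = 2√(0.102 × 216) = 9.388 m.
Argument (x−vt)/(2√(Dt)) = (180 − 195.048)/9.388 = -1.603; ½·erfc(-1.603) = 0.9883.
C = 4.50 × 0.9883 = 4.45 mg/L.

4.45 mg/L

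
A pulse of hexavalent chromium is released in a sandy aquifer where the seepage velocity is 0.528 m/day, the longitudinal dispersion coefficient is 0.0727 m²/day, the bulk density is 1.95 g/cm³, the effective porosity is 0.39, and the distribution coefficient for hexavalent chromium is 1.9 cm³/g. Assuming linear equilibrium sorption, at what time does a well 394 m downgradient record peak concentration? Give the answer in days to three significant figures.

7830 days

Retardation factor R = 1 + ρ_b·K_d/n = 1 + 1.95 × 1.9/0.39 = 10.50.
Sorption retards both mechanisms: v_R = v/R = 0.05029 m/day, D_R = D/R = 0.006924 m²/day.
Peak time from v_R²t² + 2D_R t − x² = 0: t = (√(D_R² + v_R²x²) − D_R)/v_R².
√(D_R² + v_R²x²) = √(0.006924² + 0.05029² × 394²) = 19.81; v_R² = 0.002529.
t = (19.81 − 0.006924)/0.002529 = 7830 days.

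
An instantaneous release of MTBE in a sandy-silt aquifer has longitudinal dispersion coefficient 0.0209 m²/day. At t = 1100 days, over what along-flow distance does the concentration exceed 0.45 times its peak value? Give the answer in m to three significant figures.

17.1 m

The plume is Gaussian with σ = √(2Dt) = √(2 × 0.0209 × 1100) = 6.781 m.
C/C_peak = exp(−Δx²/(2σ²)) = 0.45 ⇒ Δx = σ·√(−2 ln 0.45) = 6.781 × 1.264 = 8.571 m.
Width = 2Δx = 17.1 m.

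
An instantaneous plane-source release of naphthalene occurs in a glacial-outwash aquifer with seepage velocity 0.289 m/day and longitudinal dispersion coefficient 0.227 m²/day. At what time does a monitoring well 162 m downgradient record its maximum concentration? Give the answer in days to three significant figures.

558 days

For the 1D instantaneous-source solution, setting ∂C/∂t = 0 at fixed x gives v²t² + 2Dt − x² = 0, so t = (√(D² + v²x²) − D)/v².
√(D² + v²x²) = √(0.227² + 0.289² × 162²) = 46.82; v² = 0.083521.
t = (46.82 − 0.227)/0.083521 = 558 days (vs. the pure-advection estimate x/v = 561 d).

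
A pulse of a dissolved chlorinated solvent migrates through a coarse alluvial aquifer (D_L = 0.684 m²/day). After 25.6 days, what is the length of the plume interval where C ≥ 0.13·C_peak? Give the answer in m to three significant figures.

The plume is Gaussian with σ = √(2Dt) = √(2 × 0.684 × 25.6) = 5.918 m.
C/C_peak = exp(−Δx²/(2σ²)) = 0.13 ⇒ Δx = σ·√(−2 ln 0.13) = 5.918 × 2.020 = 11.95 m.
Width = 2Δx = 23.9 m.

23.9 m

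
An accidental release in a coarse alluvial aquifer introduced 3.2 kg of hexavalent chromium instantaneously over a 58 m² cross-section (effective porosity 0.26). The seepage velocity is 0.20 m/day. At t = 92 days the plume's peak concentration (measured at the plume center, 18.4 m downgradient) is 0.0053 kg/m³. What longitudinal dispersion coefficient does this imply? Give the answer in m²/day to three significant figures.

1.39 m²/day

At the plume center C_max = M/(n_e·A·√(4πDt)), so D = M²/(4πt·(n_e·A·C_max)²).
n_e·A·C_max = 0.26 × 58 × 0.0053 = 0.07992 kg/m.
D = 3.2²/(4π × 92 × 0.07992²) = 1.39 m²/day.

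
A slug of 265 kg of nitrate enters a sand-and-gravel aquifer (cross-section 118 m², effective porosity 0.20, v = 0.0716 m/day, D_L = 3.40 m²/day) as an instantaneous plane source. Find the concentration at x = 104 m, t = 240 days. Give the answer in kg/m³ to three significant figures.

0.0110 kg/m³

For an instantaneous plane source, C(x,t) = M/(n_e·A·√(4πDt)) · exp(−(x−vt)²/(4Dt)), with n_e·A the pore (flow) area.
Plume center vt = 0.0716 × 240 = 17.184 m, so the well at 104 m is 86.816 m downgradient of the peak.
√(4πDt) = 101.3 m, giving peak height M/(n_e·A·√(4πDt)) = 265/(0.20 × 118 × 101.3) = 0.1108 kg/m³.
(x−vt)²/(4Dt) = (86.816)²/(4 × 3.40 × 240) = 2.309; exp(−2.309) = 0.09936.
C = 0.1108 × 0.09936 = 0.0110 kg/m³.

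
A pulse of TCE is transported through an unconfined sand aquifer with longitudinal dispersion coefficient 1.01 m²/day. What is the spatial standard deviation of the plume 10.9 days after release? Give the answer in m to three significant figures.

4.69 m

Dispersive spreading gives a Gaussian with σ² = 2Dt; advection only shifts the center.
σ = √(2 × 1.01 × 10.9) = 4.69 m.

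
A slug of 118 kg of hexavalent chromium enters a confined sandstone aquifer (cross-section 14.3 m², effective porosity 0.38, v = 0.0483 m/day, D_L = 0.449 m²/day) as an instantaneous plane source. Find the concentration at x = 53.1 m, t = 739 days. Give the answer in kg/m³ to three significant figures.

0.268 kg/m³

For an instantaneous plane source, C(x,t) = M/(n_e·A·√(4πDt)) · exp(−(x−vt)²/(4Dt)), with n_e·A the pore (flow) area.
Plume center vt = 0.0483 × 739 = 35.6937 m, so the well at 53.1 m is 17.4063 m downgradient of the peak.
√(4πDt) = 64.57 m, giving peak height M/(n_e·A·√(4πDt)) = 118/(0.38 × 14.3 × 64.57) = 0.3363 kg/m³.
(x−vt)²/(4Dt) = (17.4063)²/(4 × 0.449 × 739) = 0.2283; exp(−0.2283) = 0.7959.
C = 0.3363 × 0.7959 = 0.268 kg/m³.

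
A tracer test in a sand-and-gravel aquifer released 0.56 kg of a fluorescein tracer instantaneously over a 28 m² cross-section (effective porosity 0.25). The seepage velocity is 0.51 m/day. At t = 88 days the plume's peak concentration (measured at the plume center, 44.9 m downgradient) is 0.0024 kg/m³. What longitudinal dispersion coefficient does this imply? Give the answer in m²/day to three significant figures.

1.00 m²/day

At the plume center C_max = M/(n_e·A·√(4πDt)), so D = M²/(4πt·(n_e·A·C_max)²).
n_e·A·C_max = 0.25 × 28 × 0.0024 = 0.01680 kg/m.
D = 0.56²/(4π × 88 × 0.01680²) = 1.00 m²/day.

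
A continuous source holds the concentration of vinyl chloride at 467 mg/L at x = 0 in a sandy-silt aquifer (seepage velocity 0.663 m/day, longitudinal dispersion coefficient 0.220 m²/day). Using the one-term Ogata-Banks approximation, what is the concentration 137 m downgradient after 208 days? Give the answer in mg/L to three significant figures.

251 mg/L

For a continuous step input, C/C₀ ≈ ½·erfc((x−vt)/(2√(Dt))).
vt = 0.663 × 208 = 137.904 m and 2√(Dt) = 2√(0.220 × 208) = 13.53 m.
Argument (x−vt)/(2√(Dt)) = (137 − 137.904)/13.53 = -0.06681; ½·erfc(-0.06681) = 0.5376.
C = 467 × 0.5376 = 251 mg/L.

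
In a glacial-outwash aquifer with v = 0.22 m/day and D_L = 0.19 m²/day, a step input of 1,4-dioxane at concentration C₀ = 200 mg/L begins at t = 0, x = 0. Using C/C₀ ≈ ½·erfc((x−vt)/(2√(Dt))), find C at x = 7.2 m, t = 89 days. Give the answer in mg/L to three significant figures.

197 mg/L

For a continuous step input, C/C₀ ≈ ½·erfc((x−vt)/(2√(Dt))).
vt = 0.22 × 89 = 19.58 m and 2√(Dt) = 2√(0.19 × 89) = 8.224 m.
Argument (x−vt)/(2√(Dt)) = (7.2 − 19.58)/8.224 = -1.505; ½·erfc(-1.505) = 0.9833.
C = 200 × 0.9833 = 197 mg/L.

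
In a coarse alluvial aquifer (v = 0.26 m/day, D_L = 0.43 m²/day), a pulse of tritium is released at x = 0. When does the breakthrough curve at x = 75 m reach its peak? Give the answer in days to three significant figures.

For the 1D instantaneous-source solution, setting ∂C/∂t = 0 at fixed x gives v²t² + 2Dt − x² = 0, so t = (√(D² + v²x²) − D)/v².
√(D² + v²x²) = √(0.43² + 0.26² × 75²) = 19.50; v² = 0.0676.
t = (19.50 − 0.43)/0.0676 = 282 days (vs. the pure-advection estimate x/v = 288 d).

282 days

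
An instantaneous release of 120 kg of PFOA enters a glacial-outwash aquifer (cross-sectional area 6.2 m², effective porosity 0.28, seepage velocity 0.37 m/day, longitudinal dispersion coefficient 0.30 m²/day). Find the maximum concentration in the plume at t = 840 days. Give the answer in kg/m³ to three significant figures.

1.23 kg/m³

The peak of an instantaneous 1D plume sits at x = vt; there the Gaussian factor is 1 and C_max = M/(n_e·A·√(4πDt)), where n_e·A is the pore area the mass is dissolved in.
√(4πDt) = √(4π × 0.30 × 840) = 56.27 m, so C_max = 120/(0.28 × 6.2 × 56.27) = 1.23 kg/m³.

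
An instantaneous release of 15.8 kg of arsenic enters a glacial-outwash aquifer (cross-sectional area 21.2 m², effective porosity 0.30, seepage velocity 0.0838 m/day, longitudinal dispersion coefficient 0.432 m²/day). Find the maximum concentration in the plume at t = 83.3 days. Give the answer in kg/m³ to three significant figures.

The peak of an instantaneous 1D plume sits at x = vt; there the Gaussian factor is 1 and C_max = M/(n_e·A·√(4πDt)), where n_e·A is the pore area the mass is dissolved in.
√(4πDt) = √(4π × 0.432 × 83.3) = 21.27 m, so C_max = 15.8/(0.30 × 21.2 × 21.27) = 0.117 kg/m³.

0.117 kg/m³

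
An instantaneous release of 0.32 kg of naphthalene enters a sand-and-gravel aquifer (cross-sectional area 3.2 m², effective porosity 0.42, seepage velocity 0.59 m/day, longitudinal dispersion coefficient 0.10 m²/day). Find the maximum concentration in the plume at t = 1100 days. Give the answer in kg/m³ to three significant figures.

The peak of an instantaneous 1D plume sits at x = vt; there the Gaussian factor is 1 and C_max = M/(n_e·A·√(4πDt)), where n_e·A is the pore area the mass is dissolved in.
√(4πDt) = √(4π × 0.10 × 1100) = 37.18 m, so C_max = 0.32/(0.42 × 3.2 × 37.18) = 0.00640 kg/m³.

0.00640 kg/m³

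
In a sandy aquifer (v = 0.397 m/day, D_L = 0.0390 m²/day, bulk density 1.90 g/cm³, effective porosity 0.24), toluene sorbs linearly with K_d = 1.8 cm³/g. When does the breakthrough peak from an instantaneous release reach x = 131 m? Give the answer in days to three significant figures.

Retardation factor R = 1 + ρ_b·K_d/n = 1 + 1.90 × 1.8/0.24 = 15.25.
Sorption retards both mechanisms: v_R = v/R = 0.02603 m/day, D_R = D/R = 0.002557 m²/day.
Peak time from v_R²t² + 2D_R t − x² = 0: t = (√(D_R² + v_R²x²) − D_R)/v_R².
√(D_R² + v_R²x²) = √(0.002557² + 0.02603² × 131²) = 3.410; v_R² = 0.0006776.
t = (3.410 − 0.002557)/0.0006776 = 5030 days.

5030 days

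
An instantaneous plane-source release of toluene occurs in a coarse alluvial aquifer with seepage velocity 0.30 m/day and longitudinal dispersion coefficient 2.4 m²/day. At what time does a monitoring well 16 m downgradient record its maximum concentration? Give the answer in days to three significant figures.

For the 1D instantaneous-source solution, setting ∂C/∂t = 0 at fixed x gives v²t² + 2Dt − x² = 0, so t = (√(D² + v²x²) − D)/v².
√(D² + v²x²) = √(2.4² + 0.30² × 16²) = 5.367; v² = 0.09.
t = (5.367 − 2.4)/0.09 = 33.0 days (vs. the pure-advection estimate x/v = 53.3 d).

33.0 days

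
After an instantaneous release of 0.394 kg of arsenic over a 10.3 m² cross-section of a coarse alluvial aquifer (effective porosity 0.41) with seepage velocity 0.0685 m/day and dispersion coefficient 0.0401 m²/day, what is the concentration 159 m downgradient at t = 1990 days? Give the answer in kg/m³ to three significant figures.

0.000588 kg/m³

For an instantaneous plane source, C(x,t) = M/(n_e·A·√(4πDt)) · exp(−(x−vt)²/(4Dt)), with n_e·A the pore (flow) area.
Plume center vt = 0.0685 × 1990 = 136.315 m, so the well at 159 m is 22.685 m downgradient of the peak.
√(4πDt) = 31.67 m, giving peak height M/(n_e·A·√(4πDt)) = 0.394/(0.41 × 10.3 × 31.67) = 0.002946 kg/m³.
(x−vt)²/(4Dt) = (22.685)²/(4 × 0.0401 × 1990) = 1.612; exp(−1.612) = 0.1995.
C = 0.002946 × 0.1995 = 0.000588 kg/m³.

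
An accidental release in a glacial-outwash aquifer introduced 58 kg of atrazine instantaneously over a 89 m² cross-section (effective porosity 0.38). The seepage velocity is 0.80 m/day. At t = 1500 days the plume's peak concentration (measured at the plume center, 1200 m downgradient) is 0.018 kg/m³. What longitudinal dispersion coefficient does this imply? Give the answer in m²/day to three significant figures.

0.482 m²/day

At the plume center C_max = M/(n_e·A·√(4πDt)), so D = M²/(4πt·(n_e·A·C_max)²).
n_e·A·C_max = 0.38 × 89 × 0.018 = 0.6088 kg/m.
D = 58²/(4π × 1500 × 0.6088²) = 0.482 m²/day.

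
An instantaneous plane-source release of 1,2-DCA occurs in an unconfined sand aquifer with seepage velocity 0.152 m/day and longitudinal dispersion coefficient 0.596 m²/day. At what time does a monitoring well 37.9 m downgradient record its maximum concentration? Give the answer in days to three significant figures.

225 days

For the 1D instantaneous-source solution, setting ∂C/∂t = 0 at fixed x gives v²t² + 2Dt − x² = 0, so t = (√(D² + v²x²) − D)/v².
√(D² + v²x²) = √(0.596² + 0.152² × 37.9²) = 5.792; v² = 0.023104.
t = (5.792 − 0.596)/0.023104 = 225 days (vs. the pure-advection estimate x/v = 249 d).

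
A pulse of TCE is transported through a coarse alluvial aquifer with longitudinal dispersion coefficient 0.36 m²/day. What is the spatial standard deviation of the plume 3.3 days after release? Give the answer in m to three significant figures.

1.54 m

Dispersive spreading gives a Gaussian with σ² = 2Dt; advection only shifts the center.
σ = √(2 × 0.36 × 3.3) = 1.54 m.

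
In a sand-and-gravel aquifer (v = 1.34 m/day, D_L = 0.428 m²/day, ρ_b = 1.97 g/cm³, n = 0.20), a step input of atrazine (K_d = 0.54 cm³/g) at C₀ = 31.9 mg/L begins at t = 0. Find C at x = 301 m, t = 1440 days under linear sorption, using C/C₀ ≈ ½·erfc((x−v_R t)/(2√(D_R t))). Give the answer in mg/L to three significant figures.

19.9 mg/L

Retardation factor R = 1 + ρ_b·K_d/n = 1 + 1.97 × 0.54/0.20 = 6.319.
Sorption retards both mechanisms: v_R = v/R = 0.2121 m/day, D_R = D/R = 0.06773 m²/day.
v_R·t = 0.2121 × 1440 = 305.424 m; 2√(D_R t) = 19.75 m; argument = (301 − 305.424)/19.75 = -0.2240.
C = C₀ × ½·erfc(-0.2240) = 31.9 × 0.6243 = 19.9 mg/L.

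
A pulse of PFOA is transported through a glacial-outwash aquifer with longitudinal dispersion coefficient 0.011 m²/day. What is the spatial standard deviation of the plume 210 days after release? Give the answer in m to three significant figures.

Dispersive spreading gives a Gaussian with σ² = 2Dt; advection only shifts the center.
σ = √(2 × 0.011 × 210) = 2.15 m.

2.15 m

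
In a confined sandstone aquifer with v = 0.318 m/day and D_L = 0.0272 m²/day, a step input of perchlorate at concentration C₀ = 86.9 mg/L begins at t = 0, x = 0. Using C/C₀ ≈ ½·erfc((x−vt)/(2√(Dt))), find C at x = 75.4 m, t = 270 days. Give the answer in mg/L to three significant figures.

86.6 mg/L

For a continuous step input, C/C₀ ≈ ½·erfc((x−vt)/(2√(Dt))).
vt = 0.318 × 270 = 85.86 m and 2√(Dt) = 2√(0.0272 × 270) = 5.420 m.
Argument (x−vt)/(2√(Dt)) = (75.4 − 85.86)/5.420 = -1.930; ½·erfc(-1.930) = 0.9968.
C = 86.9 × 0.9968 = 86.6 mg/L.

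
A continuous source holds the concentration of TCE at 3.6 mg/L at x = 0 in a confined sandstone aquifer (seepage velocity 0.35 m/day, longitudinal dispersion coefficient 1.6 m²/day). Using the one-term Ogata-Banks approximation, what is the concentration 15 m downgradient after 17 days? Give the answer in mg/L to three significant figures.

For a continuous step input, C/C₀ ≈ ½·erfc((x−vt)/(2√(Dt))).
vt = 0.35 × 17 = 5.95 m and 2√(Dt) = 2√(1.6 × 17) = 10.43 m.
Argument (x−vt)/(2√(Dt)) = (15 − 5.95)/10.43 = 0.8677; ½·erfc(0.8677) = 0.1099.
C = 3.6 × 0.1099 = 0.396 mg/L.

0.396 mg/L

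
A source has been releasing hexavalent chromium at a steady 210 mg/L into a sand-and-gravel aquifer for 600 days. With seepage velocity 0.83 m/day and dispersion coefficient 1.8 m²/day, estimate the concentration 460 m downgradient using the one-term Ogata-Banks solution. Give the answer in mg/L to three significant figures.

167 mg/L

For a continuous step input, C/C₀ ≈ ½·erfc((x−vt)/(2√(Dt))).
vt = 0.83 × 600 = 498 m and 2√(Dt) = 2√(1.8 × 600) = 65.73 m.
Argument (x−vt)/(2√(Dt)) = (460 − 498)/65.73 = -0.5781; ½·erfc(-0.5781) = 0.7932.
C = 210 × 0.7932 = 167 mg/L.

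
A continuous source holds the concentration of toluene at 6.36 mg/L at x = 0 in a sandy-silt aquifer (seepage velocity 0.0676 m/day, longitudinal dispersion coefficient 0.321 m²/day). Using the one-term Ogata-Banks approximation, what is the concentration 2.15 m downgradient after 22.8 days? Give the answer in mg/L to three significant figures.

2.78 mg/L

For a continuous step input, C/C₀ ≈ ½·erfc((x−vt)/(2√(Dt))).
vt = 0.0676 × 22.8 = 1.54128 m and 2√(Dt) = 2√(0.321 × 22.8) = 5.411 m.
Argument (x−vt)/(2√(Dt)) = (2.15 − 1.54128)/5.411 = 0.1125; ½·erfc(0.1125) = 0.4368.
C = 6.36 × 0.4368 = 2.78 mg/L.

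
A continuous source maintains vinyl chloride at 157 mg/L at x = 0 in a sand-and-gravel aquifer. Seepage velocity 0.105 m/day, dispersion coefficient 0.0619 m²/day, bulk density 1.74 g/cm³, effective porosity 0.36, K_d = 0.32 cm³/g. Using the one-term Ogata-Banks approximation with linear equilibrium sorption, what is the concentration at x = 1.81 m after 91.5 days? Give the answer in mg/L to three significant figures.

129 mg/L

Retardation factor R = 1 + ρ_b·K_d/n = 1 + 1.74 × 0.32/0.36 = 2.547.
Sorption retards both mechanisms: v_R = v/R = 0.04122 m/day, D_R = D/R = 0.02430 m²/day.
v_R·t = 0.04122 × 91.5 = 3.77163 m; 2√(D_R t) = 2.982 m; argument = (1.81 − 3.77163)/2.982 = -0.6578.
C = C₀ × ½·erfc(-0.6578) = 157 × 0.8239 = 129 mg/L.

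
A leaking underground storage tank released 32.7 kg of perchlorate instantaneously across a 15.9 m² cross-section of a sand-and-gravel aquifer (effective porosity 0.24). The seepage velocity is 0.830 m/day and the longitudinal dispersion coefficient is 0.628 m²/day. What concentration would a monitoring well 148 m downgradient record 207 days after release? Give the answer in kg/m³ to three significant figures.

0.0713 kg/m³

For an instantaneous plane source, C(x,t) = M/(n_e·A·√(4πDt)) · exp(−(x−vt)²/(4Dt)), with n_e·A the pore (flow) area.
Plume center vt = 0.830 × 207 = 171.81 m, so the well at 148 m is 23.81 m upgradient of the peak.
√(4πDt) = 40.42 m, giving peak height M/(n_e·A·√(4πDt)) = 32.7/(0.24 × 15.9 × 40.42) = 0.2120 kg/m³.
(x−vt)²/(4Dt) = (-23.81)²/(4 × 0.628 × 207) = 1.090; exp(−1.090) = 0.3362.
C = 0.2120 × 0.3362 = 0.0713 kg/m³.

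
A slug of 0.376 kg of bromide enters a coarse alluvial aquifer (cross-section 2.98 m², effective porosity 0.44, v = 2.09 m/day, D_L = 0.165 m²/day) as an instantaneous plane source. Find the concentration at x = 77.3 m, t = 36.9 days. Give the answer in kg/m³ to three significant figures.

For an instantaneous plane source, C(x,t) = M/(n_e·A·√(4πDt)) · exp(−(x−vt)²/(4Dt)), with n_e·A the pore (flow) area.
Plume center vt = 2.09 × 36.9 = 77.121 m, so the well at 77.3 m is 0.179 m downgradient of the peak.
√(4πDt) = 8.747 m, giving peak height M/(n_e·A·√(4πDt)) = 0.376/(0.44 × 2.98 × 8.747) = 0.03278 kg/m³.
(x−vt)²/(4Dt) = (0.179)²/(4 × 0.165 × 36.9) = 0.001316; exp(−0.001316) = 0.9987.
C = 0.03278 × 0.9987 = 0.0327 kg/m³.

0.0327 kg/m³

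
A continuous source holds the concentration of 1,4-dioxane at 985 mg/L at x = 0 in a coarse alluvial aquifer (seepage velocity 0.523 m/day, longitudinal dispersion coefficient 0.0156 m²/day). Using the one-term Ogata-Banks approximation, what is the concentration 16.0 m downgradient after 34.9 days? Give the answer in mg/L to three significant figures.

For a continuous step input, C/C₀ ≈ ½·erfc((x−vt)/(2√(Dt))).
vt = 0.523 × 34.9 = 18.2527 m and 2√(Dt) = 2√(0.0156 × 34.9) = 1.476 m.
Argument (x−vt)/(2√(Dt)) = (16.0 − 18.2527)/1.476 = -1.526; ½·erfc(-1.526) = 0.9845.
C = 985 × 0.9845 = 970 mg/L.

970 mg/L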